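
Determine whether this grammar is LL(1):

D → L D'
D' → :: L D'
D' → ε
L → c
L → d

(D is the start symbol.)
A grammar is LL(1) if for each non-terminal N with multiple productions, the predict sets of those productions are pairwise disjoint, where PREDICT(N → α) = (FIRST(α) \ {ε}) ∪ (FOLLOW(N) if α ⇒* ε).

Relevant sets:
  FOLLOW(D') = { $ }

For D':
  PREDICT(D' → :: L D') = { '::' }
  PREDICT(D' → ε) = { $ }
For L:
  PREDICT(L → c) = { 'c' }
  PREDICT(L → d) = { 'd' }
D has a single production, so nothing to check there.

All predict sets are disjoint. The grammar IS LL(1).

Answer: Yes, the grammar is LL(1).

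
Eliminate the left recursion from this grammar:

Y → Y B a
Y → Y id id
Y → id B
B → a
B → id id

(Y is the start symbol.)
Y is directly left-recursive. The standard transformation for
  A → A α₁ | ... | A α_m | β₁ | ... | β_n
is
  A  → β₁ A' | ... | β_n A'
  A' → α₁ A' | ... | α_m A' | ε

Y → id B becomes Y → id B Y'
Y → Y B a becomes Y' → B a Y'
Y → Y id id becomes Y' → id id Y'
Add Y' → ε

Productions for other non-terminals are unchanged:
  B → a
  B → id id

Resulting grammar:
Y → id B Y'
Y' → B a Y'
Y' → id id Y'
Y' → ε
B → a
B → id id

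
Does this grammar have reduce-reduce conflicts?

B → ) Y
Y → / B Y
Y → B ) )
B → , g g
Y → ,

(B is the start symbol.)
No reduce-reduce conflicts

Augment with B' → B and build the canonical LR(0) collection (I0 = CLOSURE({[B' → . B]}), then GOTO on every symbol after a dot until no new states appear). It has 14 states:
  I0: { [B → . ) Y], [B → . , g g], [B' → . B] }  — shift
  I1: { [B → ) . Y], [B → . ) Y], [B → . , g g], [Y → . ,], [Y → . / B Y], [Y → . B ) )] }  — shift
  I2: { [B → , . g g] }  — shift
  I3: { [B' → B .] }  — accept
  I4: { [B → , g . g] }  — shift
  I5: { [B → , g g .] }  — reduce
  I6: { [B → , . g g], [Y → , .] }  — shift, reduce
  I7: { [B → . ) Y], [B → . , g g], [Y → / . B Y] }  — shift
  I8: { [Y → B . ) )] }  — shift
  I9: { [B → ) Y .] }  — reduce
  I10: { [Y → B ) . )] }  — shift
  I11: { [Y → B ) ) .] }  — reduce
  I12: { [B → . ) Y], [B → . , g g], [Y → . ,], [Y → . / B Y], [Y → . B ) )], [Y → / B . Y] }  — shift
  I13: { [Y → / B Y .] }  — reduce

No state contains more than one complete item.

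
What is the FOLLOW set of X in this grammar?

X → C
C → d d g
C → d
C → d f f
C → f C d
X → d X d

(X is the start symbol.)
To compute FOLLOW(X), find every occurrence of X on a right-hand side N → α X β: add FIRST(β) \ {ε}, and if β is empty or nullable also add FOLLOW(N). Iterate to a fixed point.

X is the start symbol, so $ ∈ FOLLOW(X).
In X → d X d: X is followed by d, add FIRST(d) \ {ε} = { 'd' }

Taking the union: FOLLOW(X) = { $, 'd' }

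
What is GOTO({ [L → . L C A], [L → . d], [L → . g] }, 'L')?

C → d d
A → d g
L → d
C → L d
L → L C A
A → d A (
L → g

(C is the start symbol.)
{ [C → . L d], [C → . d d], [L → . L C A], [L → . d], [L → . g], [L → L . C A] }

GOTO(I, 'L') = CLOSURE({ [A → αX.β] : [A → α.Xβ] ∈ I, X = 'L' })

Items with dot before 'L', with the dot advanced:
  [L → . L C A] → [L → L . C A]
Closure of the advanced items:
  [L → L . C A] has the dot before C: add [C → . d d], [C → . L d]
  [C → . L d] has the dot before L: add [L → . d], [L → . L C A], [L → . g]

GOTO = { [C → . L d], [C → . d d], [L → . L C A], [L → . d], [L → . g], [L → L . C A] }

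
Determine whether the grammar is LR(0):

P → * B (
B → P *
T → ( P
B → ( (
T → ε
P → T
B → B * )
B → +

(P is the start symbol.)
Augment with P' → P and build the canonical LR(0) collection (I0 = CLOSURE({[P' → . P]}), then GOTO on every symbol after a dot until no new states appear). It has 15 states:
  I0: { [P → . * B (], [P → . T], [P' → . P], [T → . ( P], [T → .] }  — shift, reduce
  I1: { [P → . * B (], [P → . T], [T → ( . P], [T → . ( P], [T → .] }  — shift, reduce
  I2: { [B → . ( (], [B → . +], [B → . B * )], [B → . P *], [P → * . B (], [P → . * B (], [P → . T], [T → . ( P], [T → .] }  — shift, reduce
  I3: { [P' → P .] }  — accept
  I4: { [P → T .] }  — reduce
  I5: { [B → ( . (], [P → . * B (], [P → . T], [T → ( . P], [T → . ( P], [T → .] }  — shift, reduce
  I6: { [B → + .] }  — reduce
  I7: { [B → B . * )], [P → * B . (] }  — shift
  I8: { [B → P . *] }  — shift
  I9: { [B → P * .] }  — reduce
  I10: { [P → * B ( .] }  — reduce
  I11: { [B → B * . )] }  — shift
  I12: { [B → B * ) .] }  — reduce
  I13: { [B → ( ( .], [P → . * B (], [P → . T], [T → ( . P], [T → . ( P], [T → .] }  — shift, 2 reduces
  I14: { [T → ( P .] }  — reduce

Conflict in state I0:
  Shift-reduce conflict between [T → .] and [P → . * B (]
So the grammar is NOT LR(0).

Answer: No. Shift-reduce conflict between [T → .] and [P → . * B (]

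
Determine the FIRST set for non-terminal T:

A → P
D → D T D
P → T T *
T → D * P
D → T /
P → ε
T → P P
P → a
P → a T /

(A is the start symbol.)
{ '*', '/', 'a', ε }

To compute FIRST(T), examine every production with T on the left-hand side, reading each right-hand side left to right until a non-nullable symbol is reached.

FIRST sets of the other non-terminals involved (by the same procedure, iterated to a fixed point):
  FIRST(D) = { '*', '/', 'a' }
  FIRST(P) = { '*', '/', 'a', ε }

From T → D * P:
  - D is a non-terminal: add FIRST(D) \ {ε} = { '*', '/', 'a' }
    D is not nullable, so stop
From T → P P:
  - P is a non-terminal: add FIRST(P) \ {ε} = { '*', '/', 'a' }
    P is nullable, so continue to the next symbol
  - P is a non-terminal: add FIRST(P) \ {ε} = { '*', '/', 'a' }
    P is nullable and nothing follows, so the whole right-hand side can vanish: ε ∈ FIRST(T)

Collecting: FIRST(T) = { '*', '/', 'a', ε }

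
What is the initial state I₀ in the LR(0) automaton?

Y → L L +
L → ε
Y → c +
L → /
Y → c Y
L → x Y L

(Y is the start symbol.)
{ [L → . /], [L → . x Y L], [L → .], [Y → . L L +], [Y → . c +], [Y → . c Y], [Y' → . Y] }

First, augment the grammar with Y' → Y
I₀ = CLOSURE({ [Y' → . Y] }):
  [Y' → . Y] has the dot before Y: add [Y → . L L +], [Y → . c +], [Y → . c Y]
  [Y → . L L +] has the dot before L: add [L → .], [L → . /], [L → . x Y L]
No further items can be added.

I₀ = { [L → . /], [L → . x Y L], [L → .], [Y → . L L +], [Y → . c +], [Y → . c Y], [Y' → . Y] }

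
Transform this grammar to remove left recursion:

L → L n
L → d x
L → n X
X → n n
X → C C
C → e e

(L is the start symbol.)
L → d x L'
L → n X L'
L' → n L'
L' → ε
X → n n
X → C C
C → e e

L is directly left-recursive. The standard transformation for
  A → A α₁ | ... | A α_m | β₁ | ... | β_n
is
  A  → β₁ A' | ... | β_n A'
  A' → α₁ A' | ... | α_m A' | ε

L → d x becomes L → d x L'
L → n X becomes L → n X L'
L → L n becomes L' → n L'
Add L' → ε

Productions for other non-terminals are unchanged:
  X → n n
  X → C C
  C → e e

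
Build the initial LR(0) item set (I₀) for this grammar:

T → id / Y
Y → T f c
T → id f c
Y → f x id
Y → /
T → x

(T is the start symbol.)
First, augment the grammar with T' → T
I₀ = CLOSURE({ [T' → . T] }):
  [T' → . T] has the dot before T: add [T → . id / Y], [T → . id f c], [T → . x]
No further items can be added.

I₀ = { [T → . id / Y], [T → . id f c], [T → . x], [T' → . T] }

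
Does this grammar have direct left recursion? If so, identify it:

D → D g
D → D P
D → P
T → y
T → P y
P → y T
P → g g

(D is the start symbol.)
Yes, D is left-recursive

Direct left recursion occurs when N → N α for some non-terminal N (the right-hand side begins with the left-hand side itself).

D → D g: LEFT RECURSIVE (starts with D)
D → D P: LEFT RECURSIVE (starts with D)
D → P: starts with P
T → y: starts with y
T → P y: starts with P
P → y T: starts with y
P → g g: starts with g

The grammar has direct left recursion on: D.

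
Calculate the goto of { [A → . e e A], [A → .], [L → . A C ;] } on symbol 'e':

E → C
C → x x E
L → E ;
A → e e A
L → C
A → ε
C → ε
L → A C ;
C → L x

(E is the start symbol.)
{ [A → e . e A] }

GOTO(I, 'e') = CLOSURE({ [A → αX.β] : [A → α.Xβ] ∈ I, X = 'e' })

Items with dot before 'e', with the dot advanced:
  [A → . e e A] → [A → e . e A]
Closure adds nothing (no advanced item has the dot before a non-terminal).

GOTO = { [A → e . e A] }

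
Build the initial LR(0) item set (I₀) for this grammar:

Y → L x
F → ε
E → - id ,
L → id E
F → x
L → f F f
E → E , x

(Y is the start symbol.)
First, augment the grammar with Y' → Y
I₀ = CLOSURE({ [Y' → . Y] }):
  [Y' → . Y] has the dot before Y: add [Y → . L x]
  [Y → . L x] has the dot before L: add [L → . id E], [L → . f F f]
No further items can be added.

I₀ = { [L → . f F f], [L → . id E], [Y → . L x], [Y' → . Y] }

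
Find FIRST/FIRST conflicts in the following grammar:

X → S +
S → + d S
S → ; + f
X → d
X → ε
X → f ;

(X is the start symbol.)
No FIRST/FIRST conflicts.

A FIRST/FIRST conflict occurs when two productions N → α and N → β for the same non-terminal have FIRST(α) ∩ FIRST(β) ≠ ∅ (with ε ∈ FIRST of a nullable right-hand side, so two nullable alternatives also conflict).

FIRST sets of the non-terminals at (or reachable through a nullable prefix from) the front of some alternative:
  FIRST(S) = { '+', ';' }

Productions for X:
  X → S +: FIRST = { '+', ';' }
  X → d: FIRST = { 'd' }
  X → ε: FIRST = { ε }
  X → f ;: FIRST = { 'f' }
Productions for S:
  S → + d S: FIRST = { '+' }
  S → ; + f: FIRST = { ';' }

All alternatives of each non-terminal have pairwise disjoint FIRST sets.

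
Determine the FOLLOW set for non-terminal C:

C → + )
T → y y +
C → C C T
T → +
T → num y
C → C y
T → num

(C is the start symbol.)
To compute FOLLOW(C), find every occurrence of C on a right-hand side N → α C β: add FIRST(β) \ {ε}, and if β is empty or nullable also add FOLLOW(N). Iterate to a fixed point.

C is the start symbol, so $ ∈ FOLLOW(C).
In C → C C T: C is followed by C T, add FIRST(C T) \ {ε} = { '+' }
In C → C C T: C is followed by T, add FIRST(T) \ {ε} = { '+', 'num', 'y' }
In C → C y: C is followed by y, add FIRST(y) \ {ε} = { 'y' }

Taking the union: FOLLOW(C) = { $, '+', 'num', 'y' }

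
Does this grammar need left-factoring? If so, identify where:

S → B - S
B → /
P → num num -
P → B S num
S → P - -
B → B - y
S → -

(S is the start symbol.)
No, left-factoring is not needed

Left-factoring is needed when two productions for the same non-terminal
share a common prefix on the right-hand side.

Productions for S:
  S → B - S
  S → P - -
  S → -
Productions for B:
  B → /
  B → B - y
Productions for P:
  P → num num -
  P → B S num

No common prefixes found.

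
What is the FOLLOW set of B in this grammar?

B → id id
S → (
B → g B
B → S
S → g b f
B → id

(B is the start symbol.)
{ $ }

B is the start symbol, so $ ∈ FOLLOW(B).
In B → g B: B is at the end; this adds FOLLOW(B) to itself — nothing new

Taking the union: FOLLOW(B) = { $ }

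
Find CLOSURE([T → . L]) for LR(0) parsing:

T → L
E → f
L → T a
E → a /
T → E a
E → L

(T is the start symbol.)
{ [E → . L], [E → . a /], [E → . f], [L → . T a], [T → . E a], [T → . L] }

To compute CLOSURE, for each item [A → α.Bβ] where B is a non-terminal, add [B → .γ] for all productions B → γ; repeat for the newly added items until nothing changes.

Start with: [T → . L]
  [T → . L] has the dot before L: add [L → . T a]
  [L → . T a] has the dot before T: add [T → . E a]
  [T → . E a] has the dot before E: add [E → . f], [E → . a /], [E → . L]
No further items can be added.

CLOSURE = { [E → . L], [E → . a /], [E → . f], [L → . T a], [T → . E a], [T → . L] }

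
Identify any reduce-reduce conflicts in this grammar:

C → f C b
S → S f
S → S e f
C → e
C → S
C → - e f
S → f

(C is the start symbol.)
A reduce-reduce conflict occurs when an LR(0) state has two complete items [A → α .] and [B → β .] — both call for a reduction, and with no lookahead the parser cannot choose between them.

Augment with C' → C and build the canonical LR(0) collection (I0 = CLOSURE({[C' → . C]}), then GOTO on every symbol after a dot until no new states appear). It has 13 states:
  I0: { [C → . - e f], [C → . S], [C → . e], [C → . f C b], [C' → . C], [S → . S e f], [S → . S f], [S → . f] }  — shift
  I1: { [C → - . e f] }  — shift
  I2: { [C' → C .] }  — accept
  I3: { [C → S .], [S → S . e f], [S → S . f] }  — shift, reduce
  I4: { [C → e .] }  — reduce
  I5: { [C → . - e f], [C → . S], [C → . e], [C → . f C b], [C → f . C b], [S → . S e f], [S → . S f], [S → . f], [S → f .] }  — shift, reduce
  I6: { [C → f C . b] }  — shift
  I7: { [C → f C b .] }  — reduce
  I8: { [S → S e . f] }  — shift
  I9: { [S → S f .] }  — reduce
  I10: { [S → S e f .] }  — reduce
  I11: { [C → - e . f] }  — shift
  I12: { [C → - e f .] }  — reduce

No state contains more than one complete item.

Answer: No reduce-reduce conflicts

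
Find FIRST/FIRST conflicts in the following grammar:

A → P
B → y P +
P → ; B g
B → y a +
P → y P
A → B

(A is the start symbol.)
Yes. A → P / A → B on { 'y' }; B → y P '+' / B → y a '+' on { 'y' }

A FIRST/FIRST conflict occurs when two productions N → α and N → β for the same non-terminal have FIRST(α) ∩ FIRST(β) ≠ ∅ (with ε ∈ FIRST of a nullable right-hand side, so two nullable alternatives also conflict).

FIRST sets of the non-terminals at (or reachable through a nullable prefix from) the front of some alternative:
  FIRST(P) = { ';', 'y' }
  FIRST(B) = { 'y' }

Productions for A:
  A → P: FIRST = { ';', 'y' }
  A → B: FIRST = { 'y' }
Productions for B:
  B → y P +: FIRST = { 'y' }
  B → y a +: FIRST = { 'y' }
Productions for P:
  P → ; B g: FIRST = { ';' }
  P → y P: FIRST = { 'y' }

Conflict for A: A → P and A → B
  Overlap: { 'y' }
Conflict for B: B → y P + and B → y a +
  Overlap: { 'y' }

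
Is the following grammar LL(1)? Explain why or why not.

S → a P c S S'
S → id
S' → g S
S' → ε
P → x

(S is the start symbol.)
A grammar is LL(1) if for each non-terminal N with multiple productions, the predict sets of those productions are pairwise disjoint, where PREDICT(N → α) = (FIRST(α) \ {ε}) ∪ (FOLLOW(N) if α ⇒* ε).

Relevant sets:
  FOLLOW(S') = { $, 'g' }

For S:
  PREDICT(S → a P c S S') = { 'a' }
  PREDICT(S → id) = { 'id' }
For S':
  PREDICT(S' → g S) = { 'g' }
  PREDICT(S' → ε) = { $, 'g' }
P has a single production, so nothing to check there.

Conflict found: Predict set conflict for S': { 'g' }
The grammar is NOT LL(1).

Answer: No. Predict set conflict for S': { 'g' }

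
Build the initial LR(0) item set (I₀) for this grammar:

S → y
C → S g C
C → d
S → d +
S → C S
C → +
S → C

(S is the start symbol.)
First, augment the grammar with S' → S
I₀ = CLOSURE({ [S' → . S] }):
  [S' → . S] has the dot before S: add [S → . y], [S → . d +], [S → . C S], [S → . C]
  [S → . C S] has the dot before C: add [C → . S g C], [C → . d], [C → . +]
No further items can be added.

I₀ = { [C → . +], [C → . S g C], [C → . d], [S → . C S], [S → . C], [S → . d +], [S → . y], [S' → . S] }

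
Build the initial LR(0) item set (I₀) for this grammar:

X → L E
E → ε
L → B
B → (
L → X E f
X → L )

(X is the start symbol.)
First, augment the grammar with X' → X
I₀ = CLOSURE({ [X' → . X] }):
  [X' → . X] has the dot before X: add [X → . L E], [X → . L )]
  [X → . L E] has the dot before L: add [L → . B], [L → . X E f]
  [L → . B] has the dot before B: add [B → . (]
No further items can be added.

I₀ = { [B → . (], [L → . B], [L → . X E f], [X → . L )], [X → . L E], [X' → . X] }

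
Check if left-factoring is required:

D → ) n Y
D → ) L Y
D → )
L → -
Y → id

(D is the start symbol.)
Yes, D has productions with common prefix ')'

Left-factoring is needed when two productions for the same non-terminal
share a common prefix on the right-hand side.

Productions for D:
  D → ) n Y
  D → ) L Y
  D → )

Found common prefix ')' in productions for D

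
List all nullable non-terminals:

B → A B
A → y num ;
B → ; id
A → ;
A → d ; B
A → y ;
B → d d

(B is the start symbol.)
There are no ε-productions, so no non-terminal can derive ε.
No non-terminals are nullable.

Answer: None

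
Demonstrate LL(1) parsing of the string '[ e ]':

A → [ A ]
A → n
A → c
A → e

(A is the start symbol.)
Stack is shown with the top on the left.

Stack    Input    Action
------------------------
A $      [ e ] $  output A → [ A ]
[ A ] $  [ e ] $  match '['
A ] $    e ] $    output A → e
e ] $    e ] $    match 'e'
] $      ] $      match ']'
$        $        accept

The string is accepted.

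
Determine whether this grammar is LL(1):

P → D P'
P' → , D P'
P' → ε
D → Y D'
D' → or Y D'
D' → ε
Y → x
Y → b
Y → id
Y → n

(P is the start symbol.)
Relevant sets:
  FOLLOW(P') = { $ }
  FOLLOW(D') = { $, ',' }

For P':
  PREDICT(P' → ',' D P') = { ',' }
  PREDICT(P' → ε) = { $ }
For D':
  PREDICT(D' → or Y D') = { 'or' }
  PREDICT(D' → ε) = { $, ',' }
For Y:
  PREDICT(Y → x) = { 'x' }
  PREDICT(Y → b) = { 'b' }
  PREDICT(Y → id) = { 'id' }
  PREDICT(Y → n) = { 'n' }
P, D have a single production, so nothing to check there.

All predict sets are disjoint. The grammar IS LL(1).

Answer: Yes, the grammar is LL(1).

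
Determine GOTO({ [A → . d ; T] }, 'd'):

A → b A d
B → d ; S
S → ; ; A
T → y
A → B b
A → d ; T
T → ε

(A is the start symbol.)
{ [A → d . ; T] }

GOTO(I, 'd') = CLOSURE({ [A → αX.β] : [A → α.Xβ] ∈ I, X = 'd' })

Items with dot before 'd', with the dot advanced:
  [A → . d ; T] → [A → d . ; T]
Closure adds nothing (no advanced item has the dot before a non-terminal).

GOTO = { [A → d . ; T] }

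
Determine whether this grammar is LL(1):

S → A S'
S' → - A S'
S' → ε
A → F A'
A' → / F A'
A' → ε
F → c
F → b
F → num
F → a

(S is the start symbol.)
Yes, the grammar is LL(1).

A grammar is LL(1) if for each non-terminal N with multiple productions, the predict sets of those productions are pairwise disjoint, where PREDICT(N → α) = (FIRST(α) \ {ε}) ∪ (FOLLOW(N) if α ⇒* ε).

Relevant sets:
  FOLLOW(S') = { $ }
  FOLLOW(A') = { $, '-' }

For S':
  PREDICT(S' → '-' A S') = { '-' }
  PREDICT(S' → ε) = { $ }
For A':
  PREDICT(A' → '/' F A') = { '/' }
  PREDICT(A' → ε) = { $, '-' }
For F:
  PREDICT(F → c) = { 'c' }
  PREDICT(F → b) = { 'b' }
  PREDICT(F → num) = { 'num' }
  PREDICT(F → a) = { 'a' }
S, A have a single production, so nothing to check there.

All predict sets are disjoint. The grammar IS LL(1).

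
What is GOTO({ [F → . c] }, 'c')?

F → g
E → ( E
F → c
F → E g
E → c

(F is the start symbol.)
{ [F → c .] }

GOTO(I, 'c') = CLOSURE({ [A → αX.β] : [A → α.Xβ] ∈ I, X = 'c' })

Items with dot before 'c', with the dot advanced:
  [F → . c] → [F → c .]
Closure adds nothing (no advanced item has the dot before a non-terminal).

GOTO = { [F → c .] }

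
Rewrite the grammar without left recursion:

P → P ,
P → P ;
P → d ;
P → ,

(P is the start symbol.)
P is directly left-recursive. The standard transformation for
  A → A α₁ | ... | A α_m | β₁ | ... | β_n
is
  A  → β₁ A' | ... | β_n A'
  A' → α₁ A' | ... | α_m A' | ε

P → d ; becomes P → d ; P'
P → , becomes P → , P'
P → P , becomes P' → , P'
P → P ; becomes P' → ; P'
Add P' → ε

Resulting grammar:
P → d ; P'
P → , P'
P' → , P'
P' → ; P'
P' → ε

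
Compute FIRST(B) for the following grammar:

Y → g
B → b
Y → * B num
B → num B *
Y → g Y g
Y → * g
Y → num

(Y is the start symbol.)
{ 'b', 'num' }

To compute FIRST(B), examine every production with B on the left-hand side, reading each right-hand side left to right until a non-nullable symbol is reached.

From B → b:
  - b is a terminal: add 'b' and stop
From B → num B *:
  - num is a terminal: add 'num' and stop

Collecting: FIRST(B) = { 'b', 'num' }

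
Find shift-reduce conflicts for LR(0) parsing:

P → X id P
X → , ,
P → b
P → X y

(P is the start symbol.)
No shift-reduce conflicts

A shift-reduce conflict occurs when an LR(0) state has both:
  - a complete (reduce) item [A → α .] (dot at the end), and
  - a shift item [B → β . c γ] (dot before a terminal).

Augment with P' → P and build the canonical LR(0) collection (I0 = CLOSURE({[P' → . P]}), then GOTO on every symbol after a dot until no new states appear). It has 9 states:
  I0: { [P → . X id P], [P → . X y], [P → . b], [P' → . P], [X → . , ,] }  — shift
  I1: { [X → , . ,] }  — shift
  I2: { [P' → P .] }  — accept
  I3: { [P → X . id P], [P → X . y] }  — shift
  I4: { [P → b .] }  — reduce
  I5: { [P → . X id P], [P → . X y], [P → . b], [P → X id . P], [X → . , ,] }  — shift
  I6: { [P → X y .] }  — reduce
  I7: { [P → X id P .] }  — reduce
  I8: { [X → , , .] }  — reduce

No state contains both a complete item and a shift item.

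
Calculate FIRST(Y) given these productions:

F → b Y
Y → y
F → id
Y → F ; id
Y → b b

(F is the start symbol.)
{ 'b', 'id', 'y' }

FIRST sets of the other non-terminals involved (by the same procedure, iterated to a fixed point):
  FIRST(F) = { 'b', 'id' }

From Y → y:
  - y is a terminal: add 'y' and stop
From Y → F ; id:
  - F is a non-terminal: add FIRST(F) \ {ε} = { 'b', 'id' }
    F is not nullable, so stop
From Y → b b:
  - b is a terminal: add 'b' and stop

Collecting: FIRST(Y) = { 'b', 'id', 'y' }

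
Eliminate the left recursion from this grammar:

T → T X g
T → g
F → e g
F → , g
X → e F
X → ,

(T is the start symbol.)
T → g T'
T' → X g T'
T' → ε
F → e g
F → , g
X → e F
X → ,

T is directly left-recursive. The standard transformation for
  A → A α₁ | ... | A α_m | β₁ | ... | β_n
is
  A  → β₁ A' | ... | β_n A'
  A' → α₁ A' | ... | α_m A' | ε

T → g becomes T → g T'
T → T X g becomes T' → X g T'
Add T' → ε

Productions for other non-terminals are unchanged:
  F → e g
  F → , g
  X → e F
  X → ,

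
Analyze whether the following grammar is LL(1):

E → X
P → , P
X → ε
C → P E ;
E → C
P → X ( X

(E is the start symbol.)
Yes, the grammar is LL(1).

Relevant sets:
  FIRST(X) = { ε }
  FIRST(C) = { '(', ',' }
  FOLLOW(E) = { $, ';' }

For E:
  PREDICT(E → X) = { $, ';' }
  PREDICT(E → C) = { '(', ',' }
For P:
  PREDICT(P → ',' P) = { ',' }
  PREDICT(P → X '(' X) = { '(' }
X, C have a single production, so nothing to check there.

All predict sets are disjoint. The grammar IS LL(1).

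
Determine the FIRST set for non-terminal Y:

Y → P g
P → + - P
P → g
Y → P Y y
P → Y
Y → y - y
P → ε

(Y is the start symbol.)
{ '+', 'g', 'y' }

To compute FIRST(Y), examine every production with Y on the left-hand side, reading each right-hand side left to right until a non-nullable symbol is reached.

FIRST sets of the other non-terminals involved (by the same procedure, iterated to a fixed point):
  FIRST(P) = { '+', 'g', 'y', ε }

From Y → P g:
  - P is a non-terminal: add FIRST(P) \ {ε} = { '+', 'g', 'y' }
    P is nullable, so continue to the next symbol
  - g is a terminal: add 'g' and stop
From Y → P Y y:
  - P is a non-terminal: add FIRST(P) \ {ε} = { '+', 'g', 'y' }
    P is nullable, so continue to the next symbol
  - Y is the symbol being defined: contributes nothing new
    Y is not nullable, so stop
From Y → y - y:
  - y is a terminal: add 'y' and stop

Collecting: FIRST(Y) = { '+', 'g', 'y' }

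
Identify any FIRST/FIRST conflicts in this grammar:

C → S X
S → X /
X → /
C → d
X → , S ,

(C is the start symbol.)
No FIRST/FIRST conflicts.

FIRST sets of the non-terminals at (or reachable through a nullable prefix from) the front of some alternative:
  FIRST(S) = { ',', '/' }

Productions for C:
  C → S X: FIRST = { ',', '/' }
  C → d: FIRST = { 'd' }
Productions for X:
  X → /: FIRST = { '/' }
  X → , S ,: FIRST = { ',' }
S has only one production, so no FIRST/FIRST conflict is possible there.

All alternatives of each non-terminal have pairwise disjoint FIRST sets.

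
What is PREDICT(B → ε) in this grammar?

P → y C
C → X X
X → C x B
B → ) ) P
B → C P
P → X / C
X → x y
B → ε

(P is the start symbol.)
{ $, '/', 'x', 'y' }

PREDICT(B → ε) = (FIRST(RHS) \ {ε}) ∪ (FOLLOW(B) if ε ∈ FIRST(RHS), i.e. RHS ⇒* ε)
The right-hand side is ε (FIRST(ε) = { ε }), so the predict set is FOLLOW(B) = { $, '/', 'x', 'y' }
PREDICT(B → ε) = { $, '/', 'x', 'y' }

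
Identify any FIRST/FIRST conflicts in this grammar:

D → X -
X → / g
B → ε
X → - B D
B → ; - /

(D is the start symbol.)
A FIRST/FIRST conflict occurs when two productions N → α and N → β for the same non-terminal have FIRST(α) ∩ FIRST(β) ≠ ∅ (with ε ∈ FIRST of a nullable right-hand side, so two nullable alternatives also conflict).

Productions for X:
  X → / g: FIRST = { '/' }
  X → - B D: FIRST = { '-' }
Productions for B:
  B → ε: FIRST = { ε }
  B → ; - /: FIRST = { ';' }
D has only one production, so no FIRST/FIRST conflict is possible there.

All alternatives of each non-terminal have pairwise disjoint FIRST sets.

Answer: No FIRST/FIRST conflicts.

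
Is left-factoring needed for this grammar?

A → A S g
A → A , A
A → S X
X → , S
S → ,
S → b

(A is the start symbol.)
Left-factoring is needed when two productions for the same non-terminal
share a common prefix on the right-hand side.

Productions for A:
  A → A S g
  A → A , A
  A → S X
Productions for S:
  S → ,
  S → b

Found common prefix 'A' in productions for A

Answer: Yes, A has productions with common prefix 'A'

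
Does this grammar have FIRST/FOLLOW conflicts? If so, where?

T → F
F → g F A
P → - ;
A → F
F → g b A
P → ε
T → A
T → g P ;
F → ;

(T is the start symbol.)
No FIRST/FOLLOW conflicts.

A FIRST/FOLLOW conflict occurs when a non-terminal N has a nullable alternative N → β (β ⇒* ε) and another alternative N → α with FIRST(α) ∩ FOLLOW(N) ≠ ∅: on such a lookahead the parser cannot decide between expanding α and letting N vanish via β.

Nullable non-terminals: P.

P: nullable alternative(s) P → ε; FOLLOW(P) = { ';' }
  P → - ;: FIRST \ {ε} = { '-' } — disjoint from FOLLOW(P)
  P → ε: FIRST \ {ε} = { } — this is the only nullable alternative, skip

A, F, T have no nullable alternative, so no FIRST/FOLLOW check is needed there.

No FIRST/FOLLOW conflicts found.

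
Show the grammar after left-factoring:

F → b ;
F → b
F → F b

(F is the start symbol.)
F → b F'
F' → ;
F' → ε
F → F b

Left-factoring transforms A → αβ₁ | αβ₂ into A → αA' and A' → β₁ | β₂
(α is the longest common prefix among the alternatives). Repeat until
no nonterminal has two alternatives with a common prefix.

Round 1: F has alternatives sharing prefix 'b'. Introduce F': F → b F'
  Add: F' → ;
  Add: F' → ε

No remaining common prefixes — done.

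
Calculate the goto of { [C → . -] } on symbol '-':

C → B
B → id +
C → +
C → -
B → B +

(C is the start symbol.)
GOTO(I, '-') = CLOSURE({ [A → αX.β] : [A → α.Xβ] ∈ I, X = '-' })

Items with dot before '-', with the dot advanced:
  [C → . -] → [C → - .]
Closure adds nothing (no advanced item has the dot before a non-terminal).

GOTO = { [C → - .] }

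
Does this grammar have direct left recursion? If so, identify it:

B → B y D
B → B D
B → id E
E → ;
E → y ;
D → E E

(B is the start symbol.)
Direct left recursion occurs when N → N α for some non-terminal N (the right-hand side begins with the left-hand side itself).

B → B y D: LEFT RECURSIVE (starts with B)
B → B D: LEFT RECURSIVE (starts with B)
B → id E: starts with id
E → ;: starts with ';'
E → y ;: starts with y
D → E E: starts with E

The grammar has direct left recursion on: B.

Answer: Yes, B is left-recursive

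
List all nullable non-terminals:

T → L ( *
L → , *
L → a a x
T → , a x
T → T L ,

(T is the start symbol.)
There are no ε-productions, so no non-terminal can derive ε.
No non-terminals are nullable.

Answer: None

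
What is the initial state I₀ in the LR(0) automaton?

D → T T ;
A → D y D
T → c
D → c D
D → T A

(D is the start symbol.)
First, augment the grammar with D' → D
I₀ = CLOSURE({ [D' → . D] }):
  [D' → . D] has the dot before D: add [D → . T T ;], [D → . c D], [D → . T A]
  [D → . T T ;] has the dot before T: add [T → . c]
No further items can be added.

I₀ = { [D → . T A], [D → . T T ;], [D → . c D], [D' → . D], [T → . c] }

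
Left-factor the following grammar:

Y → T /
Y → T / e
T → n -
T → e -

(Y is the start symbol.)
Y → T / Y'
Y' → ε
Y' → e
T → n -
T → e -

Left-factoring transforms A → αβ₁ | αβ₂ into A → αA' and A' → β₁ | β₂
(α is the longest common prefix among the alternatives). Repeat until
no nonterminal has two alternatives with a common prefix.

Round 1: Y has alternatives sharing prefix 'T /'. Introduce Y': Y → T / Y'
  Add: Y' → ε
  Add: Y' → e

No remaining common prefixes — done.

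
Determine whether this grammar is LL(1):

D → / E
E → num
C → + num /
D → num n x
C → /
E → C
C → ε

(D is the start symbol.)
Yes, the grammar is LL(1).

Relevant sets:
  FIRST(C) = { '+', '/', ε }
  FOLLOW(E) = { $ }
  FOLLOW(C) = { $ }

For D:
  PREDICT(D → '/' E) = { '/' }
  PREDICT(D → num n x) = { 'num' }
For E:
  PREDICT(E → num) = { 'num' }
  PREDICT(E → C) = { $, '+', '/' }
For C:
  PREDICT(C → '+' num '/') = { '+' }
  PREDICT(C → '/') = { '/' }
  PREDICT(C → ε) = { $ }

All predict sets are disjoint. The grammar IS LL(1).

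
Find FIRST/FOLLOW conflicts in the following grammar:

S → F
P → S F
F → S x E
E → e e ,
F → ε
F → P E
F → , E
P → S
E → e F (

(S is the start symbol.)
Nullable non-terminals: F, P, S.
FIRST sets used below: FIRST(S) = { ',', 'e', 'x', ε }, FIRST(P) = { ',', 'e', 'x', ε }, FIRST(E) = { 'e' }, FIRST(F) = { ',', 'e', 'x', ε }

F: nullable alternative(s) F → ε; FOLLOW(F) = { $, '(', ',', 'e', 'x' }
  F → S x E: FIRST \ {ε} = { ',', 'e', 'x' } — overlaps FOLLOW(F) on { ',', 'e', 'x' }: CONFLICT
  F → ε: FIRST \ {ε} = { } — this is the only nullable alternative, skip
  F → P E: FIRST \ {ε} = { ',', 'e', 'x' } — overlaps FOLLOW(F) on { ',', 'e', 'x' }: CONFLICT
  F → , E: FIRST \ {ε} = { ',' } — overlaps FOLLOW(F) on { ',' }: CONFLICT

P: nullable alternative(s) P → S F, P → S; FOLLOW(P) = { 'e' }
  P → S F: FIRST \ {ε} = { ',', 'e', 'x' } — overlaps FOLLOW(P) on { 'e' }: CONFLICT
  P → S: FIRST \ {ε} = { ',', 'e', 'x' } — overlaps FOLLOW(P) on { 'e' }: CONFLICT
S has a nullable alternative but only one production, so nothing to check.

E has no nullable alternative, so no FIRST/FOLLOW check is needed there.

So the grammar has 5 FIRST/FOLLOW conflicts (marked CONFLICT above).

Answer: Yes. P → S F with FOLLOW(P) on { 'e' }; P → S with FOLLOW(P) on { 'e' }; F → S x E with FOLLOW(F) on { ',', 'e', 'x' }; F → P E with FOLLOW(F) on { ',', 'e', 'x' }; F → ',' E with FOLLOW(F) on { ',' }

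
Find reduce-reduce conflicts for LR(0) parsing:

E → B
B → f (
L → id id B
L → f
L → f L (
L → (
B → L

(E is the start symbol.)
Yes — I9: [B → f ( .] vs [L → ( .]

A reduce-reduce conflict occurs when an LR(0) state has two complete items [A → α .] and [B → β .] — both call for a reduction, and with no lookahead the parser cannot choose between them.

Augment with E' → E and build the canonical LR(0) collection (I0 = CLOSURE({[E' → . E]}), then GOTO on every symbol after a dot until no new states appear). It has 13 states:
  I0: { [B → . L], [B → . f (], [E → . B], [E' → . E], [L → . (], [L → . f L (], [L → . f], [L → . id id B] }  — shift
  I1: { [L → ( .] }  — reduce
  I2: { [E → B .] }  — reduce
  I3: { [E' → E .] }  — accept
  I4: { [B → L .] }  — reduce
  I5: { [B → f . (], [L → . (], [L → . f L (], [L → . f], [L → . id id B], [L → f . L (], [L → f .] }  — shift, reduce
  I6: { [L → id . id B] }  — shift
  I7: { [B → . L], [B → . f (], [L → . (], [L → . f L (], [L → . f], [L → . id id B], [L → id id . B] }  — shift
  I8: { [L → id id B .] }  — reduce
  I9: { [B → f ( .], [L → ( .] }  — 2 reduces
  I10: { [L → f L . (] }  — shift
  I11: { [L → . (], [L → . f L (], [L → . f], [L → . id id B], [L → f . L (], [L → f .] }  — shift, reduce
  I12: { [L → f L ( .] }  — reduce

I9 contains complete items [B → f ( .], [L → ( .] — reduce-reduce conflict.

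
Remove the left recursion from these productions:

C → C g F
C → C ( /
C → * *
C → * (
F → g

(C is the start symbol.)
C → * * C'
C → * ( C'
C' → g F C'
C' → ( / C'
C' → ε
F → g

C is directly left-recursive. The standard transformation for
  A → A α₁ | ... | A α_m | β₁ | ... | β_n
is
  A  → β₁ A' | ... | β_n A'
  A' → α₁ A' | ... | α_m A' | ε

C → * * becomes C → * * C'
C → * ( becomes C → * ( C'
C → C g F becomes C' → g F C'
C → C ( / becomes C' → ( / C'
Add C' → ε

Productions for other non-terminals are unchanged:
  F → g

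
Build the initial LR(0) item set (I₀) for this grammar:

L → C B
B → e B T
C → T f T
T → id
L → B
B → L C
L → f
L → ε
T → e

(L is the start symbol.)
First, augment the grammar with L' → L
I₀ = CLOSURE({ [L' → . L] }):
  [L' → . L] has the dot before L: add [L → . C B], [L → . B], [L → . f], [L → .]
  [L → . C B] has the dot before C: add [C → . T f T]
  [L → . B] has the dot before B: add [B → . e B T], [B → . L C]
  [C → . T f T] has the dot before T: add [T → . id], [T → . e]
No further items can be added.

I₀ = { [B → . L C], [B → . e B T], [C → . T f T], [L → . B], [L → . C B], [L → . f], [L → .], [L' → . L], [T → . e], [T → . id] }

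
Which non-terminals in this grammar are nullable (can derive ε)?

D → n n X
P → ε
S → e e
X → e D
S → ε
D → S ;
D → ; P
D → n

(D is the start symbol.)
ε-productions: P → ε, S → ε
So P, S are immediately nullable.
No further non-terminal can be added: every production for the remaining non-terminals contains a terminal or a non-nullable non-terminal.
Nullable = { 'P', 'S' }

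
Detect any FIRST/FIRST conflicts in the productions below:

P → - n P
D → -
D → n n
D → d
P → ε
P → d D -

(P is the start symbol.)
No FIRST/FIRST conflicts.

Productions for P:
  P → - n P: FIRST = { '-' }
  P → ε: FIRST = { ε }
  P → d D -: FIRST = { 'd' }
Productions for D:
  D → -: FIRST = { '-' }
  D → n n: FIRST = { 'n' }
  D → d: FIRST = { 'd' }

All alternatives of each non-terminal have pairwise disjoint FIRST sets.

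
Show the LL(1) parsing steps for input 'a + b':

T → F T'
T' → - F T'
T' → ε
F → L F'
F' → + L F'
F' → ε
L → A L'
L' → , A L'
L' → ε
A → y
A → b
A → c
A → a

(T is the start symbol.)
LL(1) parsing maintains a stack (initially the start symbol over $) and the input. At each step: if the stack top is a terminal, match it against the current input token; if it is a non-terminal N, replace it with the RHS of M[N, lookahead] (the unique production whose predict set contains the lookahead).

Stack is shown with the top on the left.

Stack         Input    Action
-----------------------------
T $           a + b $  output T → F T'
F T' $        a + b $  output F → L F'
L F' T' $     a + b $  output L → A L'
A L' F' T' $  a + b $  output A → a
a L' F' T' $  a + b $  match 'a'
L' F' T' $    + b $    output L' → ε
F' T' $       + b $    output F' → + L F'
+ L F' T' $   + b $    match '+'
L F' T' $     b $      output L → A L'
A L' F' T' $  b $      output A → b
b L' F' T' $  b $      match 'b'
L' F' T' $    $        output L' → ε
F' T' $       $        output F' → ε
T' $          $        output T' → ε
$             $        accept

The string is accepted.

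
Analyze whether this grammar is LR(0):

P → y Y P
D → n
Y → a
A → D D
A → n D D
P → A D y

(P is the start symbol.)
No. Shift-reduce conflict between [D → n .] and [D → . n]

A grammar is LR(0) if no state in the canonical LR(0) collection has:
  - both a shift item (dot before a terminal) and a complete item (shift-reduce conflict), or
  - two or more complete items (reduce-reduce conflict; the accept item [P' → P .] counts as a complete item here).

Augment with P' → P and build the canonical LR(0) collection (I0 = CLOSURE({[P' → . P]}), then GOTO on every symbol after a dot until no new states appear). It has 15 states:
  I0: { [A → . D D], [A → . n D D], [D → . n], [P → . A D y], [P → . y Y P], [P' → . P] }  — shift
  I1: { [D → . n], [P → A . D y] }  — shift
  I2: { [A → D . D], [D → . n] }  — shift
  I3: { [P' → P .] }  — accept
  I4: { [A → n . D D], [D → . n], [D → n .] }  — shift, reduce
  I5: { [P → y . Y P], [Y → . a] }  — shift
  I6: { [A → . D D], [A → . n D D], [D → . n], [P → . A D y], [P → . y Y P], [P → y Y . P] }  — shift
  I7: { [Y → a .] }  — reduce
  I8: { [P → y Y P .] }  — reduce
  I9: { [A → n D . D], [D → . n] }  — shift
  I10: { [D → n .] }  — reduce
  I11: { [A → n D D .] }  — reduce
  I12: { [A → D D .] }  — reduce
  I13: { [P → A D . y] }  — shift
  I14: { [P → A D y .] }  — reduce

Conflict in state I4:
  Shift-reduce conflict between [D → n .] and [D → . n]
So the grammar is NOT LR(0).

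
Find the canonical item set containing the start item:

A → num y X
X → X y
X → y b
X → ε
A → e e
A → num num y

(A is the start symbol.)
{ [A → . e e], [A → . num num y], [A → . num y X], [A' → . A] }

First, augment the grammar with A' → A
I₀ = CLOSURE({ [A' → . A] }):
  [A' → . A] has the dot before A: add [A → . num y X], [A → . e e], [A → . num num y]
No further items can be added.

I₀ = { [A → . e e], [A → . num num y], [A → . num y X], [A' → . A] }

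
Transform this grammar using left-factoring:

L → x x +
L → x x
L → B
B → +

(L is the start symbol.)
Left-factoring transforms A → αβ₁ | αβ₂ into A → αA' and A' → β₁ | β₂
(α is the longest common prefix among the alternatives). Repeat until
no nonterminal has two alternatives with a common prefix.

Round 1: L has alternatives sharing prefix 'x x'. Introduce L': L → x x L'
  Add: L' → +
  Add: L' → ε

No remaining common prefixes — done.

Resulting grammar:
L → x x L'
L' → +
L' → ε
L → B
B → +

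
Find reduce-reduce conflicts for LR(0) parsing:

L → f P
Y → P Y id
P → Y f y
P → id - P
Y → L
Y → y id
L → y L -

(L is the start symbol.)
No reduce-reduce conflicts

Augment with L' → L and build the canonical LR(0) collection (I0 = CLOSURE({[L' → . L]}), then GOTO on every symbol after a dot until no new states appear). It has 19 states:
  I0: { [L → . f P], [L → . y L -], [L' → . L] }  — shift
  I1: { [L' → L .] }  — accept
  I2: { [L → . f P], [L → . y L -], [L → f . P], [P → . Y f y], [P → . id - P], [Y → . L], [Y → . P Y id], [Y → . y id] }  — shift
  I3: { [L → . f P], [L → . y L -], [L → y . L -] }  — shift
  I4: { [L → y L . -] }  — shift
  I5: { [L → y L - .] }  — reduce
  I6: { [Y → L .] }  — reduce
  I7: { [L → . f P], [L → . y L -], [L → f P .], [P → . Y f y], [P → . id - P], [Y → . L], [Y → . P Y id], [Y → . y id], [Y → P . Y id] }  — shift, reduce
  I8: { [P → Y . f y] }  — shift
  I9: { [P → id . - P] }  — shift
  I10: { [L → . f P], [L → . y L -], [L → y . L -], [Y → y . id] }  — shift
  I11: { [Y → y id .] }  — reduce
  I12: { [L → . f P], [L → . y L -], [P → . Y f y], [P → . id - P], [P → id - . P], [Y → . L], [Y → . P Y id], [Y → . y id] }  — shift
  I13: { [L → . f P], [L → . y L -], [P → . Y f y], [P → . id - P], [P → id - P .], [Y → . L], [Y → . P Y id], [Y → . y id], [Y → P . Y id] }  — shift, reduce
  I14: { [L → . f P], [L → . y L -], [P → . Y f y], [P → . id - P], [Y → . L], [Y → . P Y id], [Y → . y id], [Y → P . Y id] }  — shift
  I15: { [P → Y . f y], [Y → P Y . id] }  — shift
  I16: { [P → Y f . y] }  — shift
  I17: { [Y → P Y id .] }  — reduce
  I18: { [P → Y f y .] }  — reduce

No state contains more than one complete item.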